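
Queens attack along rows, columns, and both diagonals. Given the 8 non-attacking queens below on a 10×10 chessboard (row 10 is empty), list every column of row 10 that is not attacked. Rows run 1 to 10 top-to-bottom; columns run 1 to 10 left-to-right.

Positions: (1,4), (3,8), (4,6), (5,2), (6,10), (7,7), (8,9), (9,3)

columns 5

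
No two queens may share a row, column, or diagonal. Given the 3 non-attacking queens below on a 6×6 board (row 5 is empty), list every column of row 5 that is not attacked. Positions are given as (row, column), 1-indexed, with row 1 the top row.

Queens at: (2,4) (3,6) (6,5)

(2,4) attacks row 5 at column 4 and diagonals 1.
(3,6) attacks row 5 at column 6 and diagonals 4.
(6,5) attacks row 5 at column 5 and diagonals 4, 6.
Attacked columns: {1, 4, 5, 6}. Safe: {2, 3}.

columns 2, 3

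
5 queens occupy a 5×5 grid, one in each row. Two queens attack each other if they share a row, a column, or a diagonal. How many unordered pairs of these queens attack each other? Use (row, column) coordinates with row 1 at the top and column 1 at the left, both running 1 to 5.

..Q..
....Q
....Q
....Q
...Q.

Same column: (2,5)–(3,5) (column 5); (2,5)–(4,5) (column 5); (3,5)–(4,5) (column 5).
Same diagonal: (1,3)–(3,5) (|1−3| = |3−5| = 2); (4,5)–(5,4) (|4−5| = |5−4| = 1).
Total attacking pairs: 5.

5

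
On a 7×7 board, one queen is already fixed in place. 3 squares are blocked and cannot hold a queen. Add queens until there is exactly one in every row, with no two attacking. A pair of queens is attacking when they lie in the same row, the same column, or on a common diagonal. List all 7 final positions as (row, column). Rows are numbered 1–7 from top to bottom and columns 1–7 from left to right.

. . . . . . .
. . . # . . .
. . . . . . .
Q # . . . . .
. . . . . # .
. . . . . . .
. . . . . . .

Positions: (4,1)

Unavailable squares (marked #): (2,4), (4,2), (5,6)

(1,2) (2,5) (3,3) (4,1) (5,7) (6,4) (7,6)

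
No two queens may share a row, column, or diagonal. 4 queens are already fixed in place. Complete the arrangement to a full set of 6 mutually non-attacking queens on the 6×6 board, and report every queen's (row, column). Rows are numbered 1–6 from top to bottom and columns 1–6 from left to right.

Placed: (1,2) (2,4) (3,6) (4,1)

(1,2) (2,4) (3,6) (4,1) (5,3) (6,5)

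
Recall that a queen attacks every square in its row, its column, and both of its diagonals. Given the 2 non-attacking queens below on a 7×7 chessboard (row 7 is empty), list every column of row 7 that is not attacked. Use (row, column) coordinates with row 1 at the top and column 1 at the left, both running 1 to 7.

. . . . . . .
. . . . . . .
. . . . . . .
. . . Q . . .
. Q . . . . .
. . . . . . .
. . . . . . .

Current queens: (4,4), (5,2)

columns 3, 5, 6

(4,4) attacks row 7 at column 4 and diagonals 1, 7.
(5,2) attacks row 7 at column 2 and diagonals 4.
Attacked columns: {1, 2, 4, 7}. Safe: {3, 5, 6}.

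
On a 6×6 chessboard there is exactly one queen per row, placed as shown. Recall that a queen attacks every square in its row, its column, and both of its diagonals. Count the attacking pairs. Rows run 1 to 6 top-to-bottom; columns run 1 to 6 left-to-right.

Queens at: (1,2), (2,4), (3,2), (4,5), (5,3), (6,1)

Same column: (1,2)–(3,2) (column 2).
Same diagonal: (1,2)–(4,5) (|1−4| = |2−5| = 3).
Total attacking pairs: 2.

2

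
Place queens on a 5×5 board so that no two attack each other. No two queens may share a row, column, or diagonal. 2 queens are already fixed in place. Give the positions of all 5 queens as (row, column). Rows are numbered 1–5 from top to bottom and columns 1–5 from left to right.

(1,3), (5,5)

(1,3) (2,1) (3,4) (4,2) (5,5)

Row 2: attacked by (1,3)→{2,3,4}; (5,5)→{2,5}. Safe: 1. Place at column 1.
Row 3: attacked by (1,3)→{1,3,5}; (2,1)→{1,2}; (5,5)→{3,5}. Safe: 4. Place at column 4.
Row 4: attacked by (1,3)→{3}; (2,1)→{1,3}; (3,4)→{3,4,5}; (5,5)→{4,5}. Safe: 2. Place at column 2.
Columns [3, 1, 4, 2, 5], r−c [-2, 1, -1, 2, 0], r+c [4, 3, 7, 6, 10] are all distinct, so no two queens attack.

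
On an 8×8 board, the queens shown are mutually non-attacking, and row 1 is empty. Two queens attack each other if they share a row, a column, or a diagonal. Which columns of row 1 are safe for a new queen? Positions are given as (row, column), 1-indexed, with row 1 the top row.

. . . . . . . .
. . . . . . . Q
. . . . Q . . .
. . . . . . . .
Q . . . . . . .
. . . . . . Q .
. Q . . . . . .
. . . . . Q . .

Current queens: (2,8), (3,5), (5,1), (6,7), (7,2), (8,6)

columns 4

(2,8) attacks row 1 at column 8 and diagonals 7.
(3,5) attacks row 1 at column 5 and diagonals 3, 7.
(5,1) attacks row 1 at column 1 and diagonals 5.
(6,7) attacks row 1 at column 7 and diagonals 2.
(7,2) attacks row 1 at column 2 and diagonals 8.
(8,6) attacks row 1 at column 6.
Attacked columns: {1, 2, 3, 5, 6, 7, 8}. Safe: {4}.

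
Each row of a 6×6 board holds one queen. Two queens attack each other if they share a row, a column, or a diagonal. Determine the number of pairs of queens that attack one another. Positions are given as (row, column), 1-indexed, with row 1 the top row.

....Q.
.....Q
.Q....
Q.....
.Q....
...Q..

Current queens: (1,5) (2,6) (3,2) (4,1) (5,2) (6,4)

4

Same column: (3,2)–(5,2) (column 2).
Same diagonal: (1,5)–(2,6) (|1−2| = |5−6| = 1); (3,2)–(4,1) (|3−4| = |2−1| = 1); (4,1)–(5,2) (|4−5| = |1−2| = 1).
Total attacking pairs: 4.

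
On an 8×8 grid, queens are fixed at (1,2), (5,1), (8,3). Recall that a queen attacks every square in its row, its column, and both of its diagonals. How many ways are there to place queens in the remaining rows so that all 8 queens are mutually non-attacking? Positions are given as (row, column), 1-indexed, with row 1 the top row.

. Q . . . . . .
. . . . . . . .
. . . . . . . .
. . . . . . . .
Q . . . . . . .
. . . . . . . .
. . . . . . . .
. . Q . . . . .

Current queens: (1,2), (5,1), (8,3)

2

Branch on row 2: col 5 → 1; col 6 → 0; col 7 → 1; col 8 → 0.
Sum: 1 + 0 + 1 + 0 = 2.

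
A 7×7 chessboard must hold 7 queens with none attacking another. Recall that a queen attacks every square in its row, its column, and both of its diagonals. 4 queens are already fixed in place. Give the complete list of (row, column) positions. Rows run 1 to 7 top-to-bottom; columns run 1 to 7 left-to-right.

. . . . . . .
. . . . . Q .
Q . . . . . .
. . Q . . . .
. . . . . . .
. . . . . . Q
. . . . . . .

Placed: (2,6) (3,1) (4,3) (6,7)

Row 1: attacked by (2,6)→{5,6,7}; (3,1)→{1,3}; (4,3)→{3,6}; (6,7)→{2,7}. Safe: 4. Place at column 4.
Row 5: attacked by (1,4)→{4}; (2,6)→{3,6}; (3,1)→{1,3}; (4,3)→{2,3,4}; (6,7)→{6,7}. Safe: 5. Place at column 5.
Row 7: attacked by (1,4)→{4}; (2,6)→{1,6}; (3,1)→{1,5}; (4,3)→{3,6}; (5,5)→{3,5,7}; (6,7)→{6,7}. Safe: 2. Place at column 2.
Columns [4, 6, 1, 3, 5, 7, 2], r−c [-3, -4, 2, 1, 0, -1, 5], r+c [5, 8, 4, 7, 10, 13, 9] are all distinct, so no two queens attack.

(1,4) (2,6) (3,1) (4,3) (5,5) (6,7) (7,2)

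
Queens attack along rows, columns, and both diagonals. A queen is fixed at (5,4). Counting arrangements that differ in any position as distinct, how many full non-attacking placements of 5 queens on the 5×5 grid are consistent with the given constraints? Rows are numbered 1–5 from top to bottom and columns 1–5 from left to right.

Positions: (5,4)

Branch on row 1: col 1 → 1; col 2 → 1; col 3 → 0; col 5 → 0.
Sum: 1 + 1 + 0 + 0 = 2.

2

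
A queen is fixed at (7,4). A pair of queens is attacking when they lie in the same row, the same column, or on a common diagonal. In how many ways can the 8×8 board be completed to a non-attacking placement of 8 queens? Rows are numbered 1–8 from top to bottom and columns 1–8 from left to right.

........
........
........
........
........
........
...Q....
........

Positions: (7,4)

Branch on row 1: col 1 → 0; col 2 → 0; col 3 → 3; col 5 → 3; col 6 → 1; col 7 → 0; col 8 → 1.
Sum: 0 + 0 + 3 + 3 + 1 + 0 + 1 = 8.

8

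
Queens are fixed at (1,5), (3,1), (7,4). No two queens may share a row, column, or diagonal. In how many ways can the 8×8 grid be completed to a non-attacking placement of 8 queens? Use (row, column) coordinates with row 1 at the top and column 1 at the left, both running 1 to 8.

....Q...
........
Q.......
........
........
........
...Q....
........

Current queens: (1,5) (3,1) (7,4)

Branch on row 2: col 3 → 1; col 7 → 1; col 8 → 0.
Sum: 1 + 1 + 0 = 2.

2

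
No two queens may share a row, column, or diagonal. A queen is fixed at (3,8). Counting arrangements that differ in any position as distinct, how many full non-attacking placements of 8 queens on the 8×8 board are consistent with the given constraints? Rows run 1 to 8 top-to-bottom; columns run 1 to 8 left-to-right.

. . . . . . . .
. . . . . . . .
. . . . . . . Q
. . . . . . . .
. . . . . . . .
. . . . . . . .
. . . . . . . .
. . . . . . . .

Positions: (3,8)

16

Branch on row 1: col 1 → 2; col 2 → 1; col 3 → 4; col 4 → 4; col 5 → 4; col 7 → 1.
Sum: 2 + 1 + 4 + 4 + 4 + 1 = 16.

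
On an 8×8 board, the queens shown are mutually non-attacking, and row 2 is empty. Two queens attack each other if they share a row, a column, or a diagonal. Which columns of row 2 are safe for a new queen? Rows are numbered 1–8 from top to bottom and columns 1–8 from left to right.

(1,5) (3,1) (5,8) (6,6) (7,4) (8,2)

columns 3, 7

(1,5) attacks row 2 at column 5 and diagonals 4, 6.
(3,1) attacks row 2 at column 1 and diagonals 2.
(5,8) attacks row 2 at column 8 and diagonals 5.
(6,6) attacks row 2 at column 6 and diagonals 2.
(7,4) attacks row 2 at column 4.
(8,2) attacks row 2 at column 2 and diagonals 8.
Attacked columns: {1, 2, 4, 5, 6, 8}. Safe: {3, 7}.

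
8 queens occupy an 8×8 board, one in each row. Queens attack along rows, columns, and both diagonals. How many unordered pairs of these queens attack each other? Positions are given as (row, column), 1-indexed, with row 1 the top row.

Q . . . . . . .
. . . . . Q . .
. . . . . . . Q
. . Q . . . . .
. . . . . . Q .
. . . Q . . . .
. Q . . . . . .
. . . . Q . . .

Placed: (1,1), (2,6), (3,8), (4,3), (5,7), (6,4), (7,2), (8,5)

0

All columns are distinct and no two queens satisfy |Δrow| = |Δcol|, so no pair attacks.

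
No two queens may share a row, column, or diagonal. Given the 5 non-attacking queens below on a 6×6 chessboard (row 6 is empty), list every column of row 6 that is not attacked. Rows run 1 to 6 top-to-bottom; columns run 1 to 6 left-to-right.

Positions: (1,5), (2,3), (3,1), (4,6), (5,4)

(1,5) attacks row 6 at column 5.
(2,3) attacks row 6 at column 3.
(3,1) attacks row 6 at column 1 and diagonals 4.
(4,6) attacks row 6 at column 6 and diagonals 4.
(5,4) attacks row 6 at column 4 and diagonals 3, 5.
Attacked columns: {1, 3, 4, 5, 6}. Safe: {2}.

columns 2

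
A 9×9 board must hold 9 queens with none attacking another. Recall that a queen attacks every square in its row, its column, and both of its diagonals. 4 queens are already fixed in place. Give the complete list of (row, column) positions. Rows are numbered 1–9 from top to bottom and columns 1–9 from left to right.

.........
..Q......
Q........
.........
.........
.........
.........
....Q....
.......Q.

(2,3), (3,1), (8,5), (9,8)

Row 1: attacked by (2,3)→{2,3,4}; (3,1)→{1,3}; (8,5)→{5}; (9,8)→{8}. Safe: 6, 7, 9. Place at column 6.
Row 4: attacked by (1,6)→{3,6,9}; (2,3)→{1,3,5}; (3,1)→{1,2}; (8,5)→{1,5,9}; (9,8)→{3,8}. Safe: 4, 7. Place at column 4.
Row 5: attacked by (1,6)→{2,6}; (2,3)→{3,6}; (3,1)→{1,3}; (4,4)→{3,4,5}; (8,5)→{2,5,8}; (9,8)→{4,8}. Safe: 7, 9. Place at column 7.
Row 6: attacked by (1,6)→{1,6}; (2,3)→{3,7}; (3,1)→{1,4}; (4,4)→{2,4,6}; (5,7)→{6,7,8}; (8,5)→{3,5,7}; (9,8)→{5,8}. Safe: 9. Place at column 9.
Row 7: attacked by (1,6)→{6}; (2,3)→{3,8}; (3,1)→{1,5}; (4,4)→{1,4,7}; (5,7)→{5,7,9}; (6,9)→{8,9}; (8,5)→{4,5,6}; (9,8)→{6,8}. Safe: 2. Place at column 2.
Columns [6, 3, 1, 4, 7, 9, 2, 5, 8], r−c [-5, -1, 2, 0, -2, -3, 5, 3, 1], r+c [7, 5, 4, 8, 12, 15, 9, 13, 17] are all distinct, so no two queens attack.

(1,6) (2,3) (3,1) (4,4) (5,7) (6,9) (7,2) (8,5) (9,8)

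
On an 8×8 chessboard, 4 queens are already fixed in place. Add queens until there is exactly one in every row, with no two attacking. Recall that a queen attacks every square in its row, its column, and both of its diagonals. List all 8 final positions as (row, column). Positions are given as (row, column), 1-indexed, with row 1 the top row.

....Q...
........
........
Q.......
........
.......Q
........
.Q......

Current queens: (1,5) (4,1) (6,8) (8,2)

Row 2: attacked by (1,5)→{4,5,6}; (4,1)→{1,3}; (6,8)→{4,8}; (8,2)→{2,8}. Safe: 7. Place at column 7.
Row 3: attacked by (1,5)→{3,5,7}; (2,7)→{6,7,8}; (4,1)→{1,2}; (6,8)→{5,8}; (8,2)→{2,7}. Safe: 4. Place at column 4.
Row 5: attacked by (1,5)→{1,5}; (2,7)→{4,7}; (3,4)→{2,4,6}; (4,1)→{1,2}; (6,8)→{7,8}; (8,2)→{2,5}. Safe: 3. Place at column 3.
Row 7: attacked by (1,5)→{5}; (2,7)→{2,7}; (3,4)→{4,8}; (4,1)→{1,4}; (5,3)→{1,3,5}; (6,8)→{7,8}; (8,2)→{1,2,3}. Safe: 6. Place at column 6.
Columns [5, 7, 4, 1, 3, 8, 6, 2], r−c [-4, -5, -1, 3, 2, -2, 1, 6], r+c [6, 9, 7, 5, 8, 14, 13, 10] are all distinct, so no two queens attack.

(1,5) (2,7) (3,4) (4,1) (5,3) (6,8) (7,6) (8,2)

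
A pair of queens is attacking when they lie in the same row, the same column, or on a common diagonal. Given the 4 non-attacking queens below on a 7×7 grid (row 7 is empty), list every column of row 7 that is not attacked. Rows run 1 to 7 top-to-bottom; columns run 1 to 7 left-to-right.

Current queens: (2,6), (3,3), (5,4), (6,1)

(2,6) attacks row 7 at column 6 and diagonals 1.
(3,3) attacks row 7 at column 3 and diagonals 7.
(5,4) attacks row 7 at column 4 and diagonals 2, 6.
(6,1) attacks row 7 at column 1 and diagonals 2.
Attacked columns: {1, 2, 3, 4, 6, 7}. Safe: {5}.

columns 5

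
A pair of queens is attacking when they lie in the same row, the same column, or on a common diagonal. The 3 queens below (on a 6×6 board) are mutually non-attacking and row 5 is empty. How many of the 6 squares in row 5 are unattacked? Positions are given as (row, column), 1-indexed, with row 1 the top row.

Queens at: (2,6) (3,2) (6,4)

(2,6) attacks row 5 at column 6 and diagonals 3.
(3,2) attacks row 5 at column 2 and diagonals 4.
(6,4) attacks row 5 at column 4 and diagonals 3, 5.
Attacked columns: {2, 3, 4, 5, 6}. Safe: {1}.

1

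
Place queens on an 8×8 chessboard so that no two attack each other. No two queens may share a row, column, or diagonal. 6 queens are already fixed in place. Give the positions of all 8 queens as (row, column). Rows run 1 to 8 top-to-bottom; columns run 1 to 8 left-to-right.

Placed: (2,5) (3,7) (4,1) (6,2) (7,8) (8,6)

Row 1: attacked by (2,5)→{4,5,6}; (3,7)→{5,7}; (4,1)→{1,4}; (6,2)→{2,7}; (7,8)→{2,8}; (8,6)→{6}. Safe: 3. Place at column 3.
Row 5: attacked by (1,3)→{3,7}; (2,5)→{2,5,8}; (3,7)→{5,7}; (4,1)→{1,2}; (6,2)→{1,2,3}; (7,8)→{6,8}; (8,6)→{3,6}. Safe: 4. Place at column 4.
Columns [3, 5, 7, 1, 4, 2, 8, 6], r−c [-2, -3, -4, 3, 1, 4, -1, 2], r+c [4, 7, 10, 5, 9, 8, 15, 14] are all distinct, so no two queens attack.

(1,3) (2,5) (3,7) (4,1) (5,4) (6,2) (7,8) (8,6)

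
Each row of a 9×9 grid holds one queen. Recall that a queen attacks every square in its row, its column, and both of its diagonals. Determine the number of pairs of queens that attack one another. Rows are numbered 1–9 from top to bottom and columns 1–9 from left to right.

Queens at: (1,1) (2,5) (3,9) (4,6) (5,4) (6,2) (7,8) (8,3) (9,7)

0

All columns are distinct and no two queens satisfy |Δrow| = |Δcol|, so no pair attacks.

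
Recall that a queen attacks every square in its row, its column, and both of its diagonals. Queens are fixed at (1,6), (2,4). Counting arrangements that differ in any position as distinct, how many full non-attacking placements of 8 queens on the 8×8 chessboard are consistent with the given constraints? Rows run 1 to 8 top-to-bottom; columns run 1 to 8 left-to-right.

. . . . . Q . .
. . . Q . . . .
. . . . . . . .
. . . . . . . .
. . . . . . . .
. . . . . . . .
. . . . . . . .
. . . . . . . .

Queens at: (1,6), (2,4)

Branch on row 3: col 1 → 1; col 2 → 1; col 7 → 2.
Sum: 1 + 1 + 2 = 4.

4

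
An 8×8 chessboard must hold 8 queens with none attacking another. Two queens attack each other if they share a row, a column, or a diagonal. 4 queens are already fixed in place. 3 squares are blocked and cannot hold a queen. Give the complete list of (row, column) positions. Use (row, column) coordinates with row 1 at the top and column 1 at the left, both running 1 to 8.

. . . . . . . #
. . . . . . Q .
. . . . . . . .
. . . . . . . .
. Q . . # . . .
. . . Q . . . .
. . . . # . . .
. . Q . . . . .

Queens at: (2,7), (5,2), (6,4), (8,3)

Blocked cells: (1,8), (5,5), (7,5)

(1,1) (2,7) (3,5) (4,8) (5,2) (6,4) (7,6) (8,3)

Row 1: attacked by (2,7)→{6,7,8}; (5,2)→{2,6}; (6,4)→{4}; (8,3)→{3}. Blocked: 8. Safe: 1, 5. Place at column 1.
Row 3: attacked by (1,1)→{1,3}; (2,7)→{6,7,8}; (5,2)→{2,4}; (6,4)→{1,4,7}; (8,3)→{3,8}. Safe: 5. Place at column 5.
Row 4: attacked by (1,1)→{1,4}; (2,7)→{5,7}; (3,5)→{4,5,6}; (5,2)→{1,2,3}; (6,4)→{2,4,6}; (8,3)→{3,7}. Safe: 8. Place at column 8.
Row 7: attacked by (1,1)→{1,7}; (2,7)→{2,7}; (3,5)→{1,5}; (4,8)→{5,8}; (5,2)→{2,4}; (6,4)→{3,4,5}; (8,3)→{2,3,4}. Blocked: 5. Safe: 6. Place at column 6.
Columns [1, 7, 5, 8, 2, 4, 6, 3], r−c [0, -5, -2, -4, 3, 2, 1, 5], r+c [2, 9, 8, 12, 7, 10, 13, 11] are all distinct, so no two queens attack.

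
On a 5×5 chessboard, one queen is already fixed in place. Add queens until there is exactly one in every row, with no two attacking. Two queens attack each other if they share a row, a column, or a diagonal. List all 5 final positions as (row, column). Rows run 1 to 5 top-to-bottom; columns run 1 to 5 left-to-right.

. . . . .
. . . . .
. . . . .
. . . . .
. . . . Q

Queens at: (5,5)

(1,3) (2,1) (3,4) (4,2) (5,5)

Row 1: attacked by (5,5)→{1,5}. Safe: 2, 3, 4. Place at column 3.
Row 2: attacked by (1,3)→{2,3,4}; (5,5)→{2,5}. Safe: 1. Place at column 1.
Row 3: attacked by (1,3)→{1,3,5}; (2,1)→{1,2}; (5,5)→{3,5}. Safe: 4. Place at column 4.
Row 4: attacked by (1,3)→{3}; (2,1)→{1,3}; (3,4)→{3,4,5}; (5,5)→{4,5}. Safe: 2. Place at column 2.
Columns [3, 1, 4, 2, 5], r−c [-2, 1, -1, 2, 0], r+c [4, 3, 7, 6, 10] are all distinct, so no two queens attack.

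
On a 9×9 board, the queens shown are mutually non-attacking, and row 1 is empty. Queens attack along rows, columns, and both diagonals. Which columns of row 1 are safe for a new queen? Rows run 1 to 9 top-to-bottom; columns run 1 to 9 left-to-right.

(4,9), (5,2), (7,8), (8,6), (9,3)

(4,9) attacks row 1 at column 9 and diagonals 6.
(5,2) attacks row 1 at column 2 and diagonals 6.
(7,8) attacks row 1 at column 8 and diagonals 2.
(8,6) attacks row 1 at column 6.
(9,3) attacks row 1 at column 3.
Attacked columns: {2, 3, 6, 8, 9}. Safe: {1, 4, 5, 7}.

columns 1, 4, 5, 7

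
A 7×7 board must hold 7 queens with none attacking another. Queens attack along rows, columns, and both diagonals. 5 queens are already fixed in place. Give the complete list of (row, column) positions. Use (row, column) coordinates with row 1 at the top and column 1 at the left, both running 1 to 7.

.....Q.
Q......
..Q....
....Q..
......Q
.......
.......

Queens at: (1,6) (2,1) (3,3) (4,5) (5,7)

(1,6) (2,1) (3,3) (4,5) (5,7) (6,2) (7,4)

Row 6: attacked by (1,6)→{1,6}; (2,1)→{1,5}; (3,3)→{3,6}; (4,5)→{3,5,7}; (5,7)→{6,7}. Safe: 2, 4. Place at column 2.
Row 7: attacked by (1,6)→{6}; (2,1)→{1,6}; (3,3)→{3,7}; (4,5)→{2,5}; (5,7)→{5,7}; (6,2)→{1,2,3}. Safe: 4. Place at column 4.
Columns [6, 1, 3, 5, 7, 2, 4], r−c [-5, 1, 0, -1, -2, 4, 3], r+c [7, 3, 6, 9, 12, 8, 11] are all distinct, so no two queens attack.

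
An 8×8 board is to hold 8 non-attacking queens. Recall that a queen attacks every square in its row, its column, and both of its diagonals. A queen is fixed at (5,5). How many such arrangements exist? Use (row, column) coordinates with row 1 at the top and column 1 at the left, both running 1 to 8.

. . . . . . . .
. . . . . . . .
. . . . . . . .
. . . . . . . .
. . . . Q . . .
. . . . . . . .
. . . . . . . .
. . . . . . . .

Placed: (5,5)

Branch on row 1: col 2 → 0; col 3 → 3; col 4 → 1; col 6 → 3; col 7 → 1; col 8 → 0.
Sum: 0 + 3 + 1 + 3 + 1 + 0 = 8.

8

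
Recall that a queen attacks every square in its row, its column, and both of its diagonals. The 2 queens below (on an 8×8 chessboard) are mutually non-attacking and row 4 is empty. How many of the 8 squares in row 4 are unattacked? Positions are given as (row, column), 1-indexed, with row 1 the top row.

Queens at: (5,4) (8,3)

(5,4) attacks row 4 at column 4 and diagonals 3, 5.
(8,3) attacks row 4 at column 3 and diagonals 7.
Attacked columns: {3, 4, 5, 7}. Safe: {1, 2, 6, 8}.

4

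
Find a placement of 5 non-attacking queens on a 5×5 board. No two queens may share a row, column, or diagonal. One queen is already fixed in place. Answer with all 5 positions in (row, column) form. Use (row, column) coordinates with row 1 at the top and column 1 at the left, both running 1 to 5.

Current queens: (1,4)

Row 2: attacked by (1,4)→{3,4,5}. Safe: 1, 2. Place at column 1.
Row 3: attacked by (1,4)→{2,4}; (2,1)→{1,2}. Safe: 3, 5. Place at column 3.
Row 4: attacked by (1,4)→{1,4}; (2,1)→{1,3}; (3,3)→{2,3,4}. Safe: 5. Place at column 5.
Row 5: attacked by (1,4)→{4}; (2,1)→{1,4}; (3,3)→{1,3,5}; (4,5)→{4,5}. Safe: 2. Place at column 2.
Columns [4, 1, 3, 5, 2], r−c [-3, 1, 0, -1, 3], r+c [5, 3, 6, 9, 7] are all distinct, so no two queens attack.

(1,4) (2,1) (3,3) (4,5) (5,2)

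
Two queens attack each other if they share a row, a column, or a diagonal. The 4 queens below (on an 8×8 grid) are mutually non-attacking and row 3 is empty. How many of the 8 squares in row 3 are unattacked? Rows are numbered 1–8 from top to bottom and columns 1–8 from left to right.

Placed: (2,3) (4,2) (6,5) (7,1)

(2,3) attacks row 3 at column 3 and diagonals 2, 4.
(4,2) attacks row 3 at column 2 and diagonals 1, 3.
(6,5) attacks row 3 at column 5 and diagonals 2, 8.
(7,1) attacks row 3 at column 1 and diagonals 5.
Attacked columns: {1, 2, 3, 4, 5, 8}. Safe: {6, 7}.

2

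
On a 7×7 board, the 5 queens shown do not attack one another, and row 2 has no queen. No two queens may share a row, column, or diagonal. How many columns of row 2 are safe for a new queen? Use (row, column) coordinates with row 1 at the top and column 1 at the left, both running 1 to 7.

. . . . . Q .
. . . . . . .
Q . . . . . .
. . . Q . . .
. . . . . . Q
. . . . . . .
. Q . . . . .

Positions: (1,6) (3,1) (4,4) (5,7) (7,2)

1

(1,6) attacks row 2 at column 6 and diagonals 5, 7.
(3,1) attacks row 2 at column 1 and diagonals 2.
(4,4) attacks row 2 at column 4 and diagonals 2, 6.
(5,7) attacks row 2 at column 7 and diagonals 4.
(7,2) attacks row 2 at column 2 and diagonals 7.
Attacked columns: {1, 2, 4, 5, 6, 7}. Safe: {3}.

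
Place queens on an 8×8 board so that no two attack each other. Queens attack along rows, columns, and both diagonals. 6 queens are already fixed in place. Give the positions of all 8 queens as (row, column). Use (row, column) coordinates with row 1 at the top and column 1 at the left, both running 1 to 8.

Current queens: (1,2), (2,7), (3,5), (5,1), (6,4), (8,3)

(1,2) (2,7) (3,5) (4,8) (5,1) (6,4) (7,6) (8,3)

Row 4: attacked by (1,2)→{2,5}; (2,7)→{5,7}; (3,5)→{4,5,6}; (5,1)→{1,2}; (6,4)→{2,4,6}; (8,3)→{3,7}. Safe: 8. Place at column 8.
Row 7: attacked by (1,2)→{2,8}; (2,7)→{2,7}; (3,5)→{1,5}; (4,8)→{5,8}; (5,1)→{1,3}; (6,4)→{3,4,5}; (8,3)→{2,3,4}. Safe: 6. Place at column 6.
Columns [2, 7, 5, 8, 1, 4, 6, 3], r−c [-1, -5, -2, -4, 4, 2, 1, 5], r+c [3, 9, 8, 12, 6, 10, 13, 11] are all distinct, so no two queens attack.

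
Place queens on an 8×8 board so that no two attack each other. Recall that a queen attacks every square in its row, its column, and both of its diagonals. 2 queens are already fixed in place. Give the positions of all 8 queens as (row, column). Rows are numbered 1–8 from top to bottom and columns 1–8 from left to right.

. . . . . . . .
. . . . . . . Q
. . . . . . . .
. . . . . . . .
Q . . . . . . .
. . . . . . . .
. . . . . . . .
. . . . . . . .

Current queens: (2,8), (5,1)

(1,3) (2,8) (3,4) (4,7) (5,1) (6,6) (7,2) (8,5)

Row 1: attacked by (2,8)→{7,8}; (5,1)→{1,5}. Safe: 2, 3, 4, 6. Place at column 3.
Row 3: attacked by (1,3)→{1,3,5}; (2,8)→{7,8}; (5,1)→{1,3}. Safe: 2, 4, 6. Place at column 4.
Row 4: attacked by (1,3)→{3,6}; (2,8)→{6,8}; (3,4)→{3,4,5}; (5,1)→{1,2}. Safe: 7. Place at column 7.
Row 6: attacked by (1,3)→{3,8}; (2,8)→{4,8}; (3,4)→{1,4,7}; (4,7)→{5,7}; (5,1)→{1,2}. Safe: 6. Place at column 6.
Row 7: attacked by (1,3)→{3}; (2,8)→{3,8}; (3,4)→{4,8}; (4,7)→{4,7}; (5,1)→{1,3}; (6,6)→{5,6,7}. Safe: 2. Place at column 2.
Row 8: attacked by (1,3)→{3}; (2,8)→{2,8}; (3,4)→{4}; (4,7)→{3,7}; (5,1)→{1,4}; (6,6)→{4,6,8}; (7,2)→{1,2,3}. Safe: 5. Place at column 5.
Columns [3, 8, 4, 7, 1, 6, 2, 5], r−c [-2, -6, -1, -3, 4, 0, 5, 3], r+c [4, 10, 7, 11, 6, 12, 9, 13] are all distinct, so no two queens attack.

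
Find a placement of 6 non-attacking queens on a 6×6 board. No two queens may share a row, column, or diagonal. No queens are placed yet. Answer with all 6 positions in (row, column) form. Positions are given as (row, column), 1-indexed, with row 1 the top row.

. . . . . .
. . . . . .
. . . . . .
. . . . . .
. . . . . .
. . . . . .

(1,2) (2,4) (3,6) (4,1) (5,3) (6,5)

Row 1: Safe: 1, 2, 3, 4, 5, 6. Place at column 2.
Row 2: attacked by (1,2)→{1,2,3}. Safe: 4, 5, 6. Place at column 4.
Row 3: attacked by (1,2)→{2,4}; (2,4)→{3,4,5}. Safe: 1, 6. Place at column 6.
Row 4: attacked by (1,2)→{2,5}; (2,4)→{2,4,6}; (3,6)→{5,6}. Safe: 1, 3. Place at column 1.
Row 5: attacked by (1,2)→{2,6}; (2,4)→{1,4}; (3,6)→{4,6}; (4,1)→{1,2}. Safe: 3, 5. Place at column 3.
Row 6: attacked by (1,2)→{2}; (2,4)→{4}; (3,6)→{3,6}; (4,1)→{1,3}; (5,3)→{2,3,4}. Safe: 5. Place at column 5.
Columns [2, 4, 6, 1, 3, 5], r−c [-1, -2, -3, 3, 2, 1], r+c [3, 6, 9, 5, 8, 11] are all distinct, so no two queens attack.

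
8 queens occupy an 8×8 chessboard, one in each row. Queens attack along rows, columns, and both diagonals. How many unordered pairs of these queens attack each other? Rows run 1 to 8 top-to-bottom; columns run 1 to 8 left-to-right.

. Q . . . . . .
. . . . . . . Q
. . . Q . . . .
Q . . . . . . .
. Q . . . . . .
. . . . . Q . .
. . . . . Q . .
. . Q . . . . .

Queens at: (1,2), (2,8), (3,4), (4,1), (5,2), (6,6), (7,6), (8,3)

Same column: (1,2)–(5,2) (column 2); (6,6)–(7,6) (column 6).
Same diagonal: (1,2)–(3,4) (|1−3| = |2−4| = 2); (3,4)–(5,2) (|3−5| = |4−2| = 2); (4,1)–(5,2) (|4−5| = |1−2| = 1).
Total attacking pairs: 5.

5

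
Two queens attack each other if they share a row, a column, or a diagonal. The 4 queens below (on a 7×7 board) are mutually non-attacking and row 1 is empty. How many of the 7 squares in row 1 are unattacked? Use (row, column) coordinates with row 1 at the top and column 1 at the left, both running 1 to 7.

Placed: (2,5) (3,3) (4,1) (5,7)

1

(2,5) attacks row 1 at column 5 and diagonals 4, 6.
(3,3) attacks row 1 at column 3 and diagonals 1, 5.
(4,1) attacks row 1 at column 1 and diagonals 4.
(5,7) attacks row 1 at column 7 and diagonals 3.
Attacked columns: {1, 3, 4, 5, 6, 7}. Safe: {2}.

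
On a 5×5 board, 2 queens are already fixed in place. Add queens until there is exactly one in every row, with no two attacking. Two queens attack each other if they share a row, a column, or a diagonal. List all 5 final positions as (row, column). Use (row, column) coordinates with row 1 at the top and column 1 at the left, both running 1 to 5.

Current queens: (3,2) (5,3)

Row 1: attacked by (3,2)→{2,4}; (5,3)→{3}. Safe: 1, 5. Place at column 1.
Row 2: attacked by (1,1)→{1,2}; (3,2)→{1,2,3}; (5,3)→{3}. Safe: 4, 5. Place at column 4.
Row 4: attacked by (1,1)→{1,4}; (2,4)→{2,4}; (3,2)→{1,2,3}; (5,3)→{2,3,4}. Safe: 5. Place at column 5.
Columns [1, 4, 2, 5, 3], r−c [0, -2, 1, -1, 2], r+c [2, 6, 5, 9, 8] are all distinct, so no two queens attack.

(1,1) (2,4) (3,2) (4,5) (5,3)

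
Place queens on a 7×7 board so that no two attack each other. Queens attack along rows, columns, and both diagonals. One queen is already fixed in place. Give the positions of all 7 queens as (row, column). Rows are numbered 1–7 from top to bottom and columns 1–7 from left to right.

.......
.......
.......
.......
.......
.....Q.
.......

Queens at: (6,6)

(1,3) (2,5) (3,7) (4,2) (5,4) (6,6) (7,1)

Row 1: attacked by (6,6)→{1,6}. Safe: 2, 3, 4, 5, 7. Place at column 3.
Row 2: attacked by (1,3)→{2,3,4}; (6,6)→{2,6}. Safe: 1, 5, 7. Place at column 5.
Row 3: attacked by (1,3)→{1,3,5}; (2,5)→{4,5,6}; (6,6)→{3,6}. Safe: 2, 7. Place at column 7.
Row 4: attacked by (1,3)→{3,6}; (2,5)→{3,5,7}; (3,7)→{6,7}; (6,6)→{4,6}. Safe: 1, 2. Place at column 2.
Row 5: attacked by (1,3)→{3,7}; (2,5)→{2,5}; (3,7)→{5,7}; (4,2)→{1,2,3}; (6,6)→{5,6,7}. Safe: 4. Place at column 4.
Row 7: attacked by (1,3)→{3}; (2,5)→{5}; (3,7)→{3,7}; (4,2)→{2,5}; (5,4)→{2,4,6}; (6,6)→{5,6,7}. Safe: 1. Place at column 1.
Columns [3, 5, 7, 2, 4, 6, 1], r−c [-2, -3, -4, 2, 1, 0, 6], r+c [4, 7, 10, 6, 9, 12, 8] are all distinct, so no two queens attack.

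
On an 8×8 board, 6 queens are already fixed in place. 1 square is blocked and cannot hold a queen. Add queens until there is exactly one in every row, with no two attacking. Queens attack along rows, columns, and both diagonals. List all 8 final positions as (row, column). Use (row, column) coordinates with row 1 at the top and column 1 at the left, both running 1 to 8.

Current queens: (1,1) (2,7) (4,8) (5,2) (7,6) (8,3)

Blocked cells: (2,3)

Row 3: attacked by (1,1)→{1,3}; (2,7)→{6,7,8}; (4,8)→{7,8}; (5,2)→{2,4}; (7,6)→{2,6}; (8,3)→{3,8}. Safe: 5. Place at column 5.
Row 6: attacked by (1,1)→{1,6}; (2,7)→{3,7}; (3,5)→{2,5,8}; (4,8)→{6,8}; (5,2)→{1,2,3}; (7,6)→{5,6,7}; (8,3)→{1,3,5}. Safe: 4. Place at column 4.
Columns [1, 7, 5, 8, 2, 4, 6, 3], r−c [0, -5, -2, -4, 3, 2, 1, 5], r+c [2, 9, 8, 12, 7, 10, 13, 11] are all distinct, so no two queens attack.

(1,1) (2,7) (3,5) (4,8) (5,2) (6,4) (7,6) (8,3)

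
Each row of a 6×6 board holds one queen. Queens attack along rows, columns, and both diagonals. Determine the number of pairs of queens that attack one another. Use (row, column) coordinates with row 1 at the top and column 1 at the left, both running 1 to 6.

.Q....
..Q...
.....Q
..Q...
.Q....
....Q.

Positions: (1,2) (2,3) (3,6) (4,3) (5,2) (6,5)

Same column: (1,2)–(5,2) (column 2); (2,3)–(4,3) (column 3).
Same diagonal: (1,2)–(2,3) (|1−2| = |2−3| = 1); (4,3)–(5,2) (|4−5| = |3−2| = 1); (4,3)–(6,5) (|4−6| = |3−5| = 2).
Total attacking pairs: 5.

5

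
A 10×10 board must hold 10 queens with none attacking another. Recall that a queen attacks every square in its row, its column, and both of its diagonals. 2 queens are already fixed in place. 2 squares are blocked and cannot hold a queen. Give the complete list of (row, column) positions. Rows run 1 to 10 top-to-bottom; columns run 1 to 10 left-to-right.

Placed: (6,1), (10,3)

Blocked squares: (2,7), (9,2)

(1,2) (2,9) (3,7) (4,10) (5,4) (6,1) (7,5) (8,8) (9,6) (10,3)

Row 1: attacked by (6,1)→{1,6}; (10,3)→{3}. Safe: 2, 4, 5, 7, 8, 9, 10. Place at column 2.
Row 2: attacked by (1,2)→{1,2,3}; (6,1)→{1,5}; (10,3)→{3}. Blocked: 7. Safe: 4, 6, 8, 9, 10. Place at column 9.
Row 3: attacked by (1,2)→{2,4}; (2,9)→{8,9,10}; (6,1)→{1,4}; (10,3)→{3,10}. Safe: 5, 6, 7. Place at column 7.
Row 4: attacked by (1,2)→{2,5}; (2,9)→{7,9}; (3,7)→{6,7,8}; (6,1)→{1,3}; (10,3)→{3,9}. Safe: 4, 10. Place at column 10.
Row 5: attacked by (1,2)→{2,6}; (2,9)→{6,9}; (3,7)→{5,7,9}; (4,10)→{9,10}; (6,1)→{1,2}; (10,3)→{3,8}. Safe: 4. Place at column 4.
Row 7: attacked by (1,2)→{2,8}; (2,9)→{4,9}; (3,7)→{3,7}; (4,10)→{7,10}; (5,4)→{2,4,6}; (6,1)→{1,2}; (10,3)→{3,6}. Safe: 5. Place at column 5.
Row 8: attacked by (1,2)→{2,9}; (2,9)→{3,9}; (3,7)→{2,7}; (4,10)→{6,10}; (5,4)→{1,4,7}; (6,1)→{1,3}; (7,5)→{4,5,6}; (10,3)→{1,3,5}. Safe: 8. Place at column 8.
Row 9: attacked by (1,2)→{2,10}; (2,9)→{2,9}; (3,7)→{1,7}; (4,10)→{5,10}; (5,4)→{4,8}; (6,1)→{1,4}; (7,5)→{3,5,7}; (8,8)→{7,8,9}; (10,3)→{2,3,4}. Blocked: 2. Safe: 6. Place at column 6.
Columns [2, 9, 7, 10, 4, 1, 5, 8, 6, 3], r−c [-1, -7, -4, -6, 1, 5, 2, 0, 3, 7], r+c [3, 11, 10, 14, 9, 7, 12, 16, 15, 13] are all distinct, so no two queens attack.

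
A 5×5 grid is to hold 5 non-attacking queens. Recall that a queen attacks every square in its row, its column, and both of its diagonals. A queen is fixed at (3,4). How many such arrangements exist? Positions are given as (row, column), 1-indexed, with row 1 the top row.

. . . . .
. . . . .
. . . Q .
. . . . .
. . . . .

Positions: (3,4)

2

Branch on row 1: col 1 → 0; col 3 → 1; col 5 → 1.
Sum: 0 + 1 + 1 = 2.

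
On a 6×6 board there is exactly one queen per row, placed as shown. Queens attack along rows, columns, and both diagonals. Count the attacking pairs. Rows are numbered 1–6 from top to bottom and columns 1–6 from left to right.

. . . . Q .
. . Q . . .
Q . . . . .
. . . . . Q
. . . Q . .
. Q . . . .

All columns are distinct and no two queens satisfy |Δrow| = |Δcol|, so no pair attacks.

0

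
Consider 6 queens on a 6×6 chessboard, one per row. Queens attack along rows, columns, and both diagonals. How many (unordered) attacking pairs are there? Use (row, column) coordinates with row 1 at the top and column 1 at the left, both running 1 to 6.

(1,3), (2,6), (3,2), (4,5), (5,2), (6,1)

2

Same column: (3,2)–(5,2) (column 2).
Same diagonal: (5,2)–(6,1) (|5−6| = |2−1| = 1).
Total attacking pairs: 2.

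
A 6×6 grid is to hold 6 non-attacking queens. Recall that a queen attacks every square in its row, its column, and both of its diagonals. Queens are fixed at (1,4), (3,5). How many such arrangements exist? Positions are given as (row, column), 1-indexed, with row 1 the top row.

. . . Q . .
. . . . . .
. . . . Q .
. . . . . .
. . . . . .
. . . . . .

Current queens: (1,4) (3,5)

1

Branch on row 2: col 1 → 1; col 2 → 0.
Sum: 1 + 0 = 1.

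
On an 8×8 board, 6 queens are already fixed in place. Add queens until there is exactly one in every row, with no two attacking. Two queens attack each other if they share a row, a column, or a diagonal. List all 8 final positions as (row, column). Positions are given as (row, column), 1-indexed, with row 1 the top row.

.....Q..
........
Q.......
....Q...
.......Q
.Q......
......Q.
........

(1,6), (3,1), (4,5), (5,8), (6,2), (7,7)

(1,6) (2,4) (3,1) (4,5) (5,8) (6,2) (7,7) (8,3)

Row 2: attacked by (1,6)→{5,6,7}; (3,1)→{1,2}; (4,5)→{3,5,7}; (5,8)→{5,8}; (6,2)→{2,6}; (7,7)→{2,7}. Safe: 4. Place at column 4.
Row 8: attacked by (1,6)→{6}; (2,4)→{4}; (3,1)→{1,6}; (4,5)→{1,5}; (5,8)→{5,8}; (6,2)→{2,4}; (7,7)→{6,7,8}. Safe: 3. Place at column 3.
Columns [6, 4, 1, 5, 8, 2, 7, 3], r−c [-5, -2, 2, -1, -3, 4, 0, 5], r+c [7, 6, 4, 9, 13, 8, 14, 11] are all distinct, so no two queens attack.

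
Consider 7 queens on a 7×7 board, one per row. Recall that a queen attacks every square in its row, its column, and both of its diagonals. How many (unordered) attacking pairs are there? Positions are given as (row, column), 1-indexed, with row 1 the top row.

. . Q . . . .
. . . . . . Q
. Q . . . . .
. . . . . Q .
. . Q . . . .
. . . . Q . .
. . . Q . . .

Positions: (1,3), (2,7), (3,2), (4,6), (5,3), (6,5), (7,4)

4

Same column: (1,3)–(5,3) (column 3).
Same diagonal: (1,3)–(4,6) (|1−4| = |3−6| = 3); (3,2)–(6,5) (|3−6| = |2−5| = 3); (6,5)–(7,4) (|6−7| = |5−4| = 1).
Total attacking pairs: 4.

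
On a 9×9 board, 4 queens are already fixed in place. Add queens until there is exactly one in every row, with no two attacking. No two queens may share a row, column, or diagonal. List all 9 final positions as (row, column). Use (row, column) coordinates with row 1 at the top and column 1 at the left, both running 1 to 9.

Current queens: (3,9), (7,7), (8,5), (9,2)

(1,8) (2,6) (3,9) (4,3) (5,1) (6,4) (7,7) (8,5) (9,2)

Row 1: attacked by (3,9)→{7,9}; (7,7)→{1,7}; (8,5)→{5}; (9,2)→{2}. Safe: 3, 4, 6, 8. Place at column 8.
Row 2: attacked by (1,8)→{7,8,9}; (3,9)→{8,9}; (7,7)→{2,7}; (8,5)→{5}; (9,2)→{2,9}. Safe: 1, 3, 4, 6. Place at column 6.
Row 4: attacked by (1,8)→{5,8}; (2,6)→{4,6,8}; (3,9)→{8,9}; (7,7)→{4,7}; (8,5)→{1,5,9}; (9,2)→{2,7}. Safe: 3. Place at column 3.
Row 5: attacked by (1,8)→{4,8}; (2,6)→{3,6,9}; (3,9)→{7,9}; (4,3)→{2,3,4}; (7,7)→{5,7,9}; (8,5)→{2,5,8}; (9,2)→{2,6}. Safe: 1. Place at column 1.
Row 6: attacked by (1,8)→{3,8}; (2,6)→{2,6}; (3,9)→{6,9}; (4,3)→{1,3,5}; (5,1)→{1,2}; (7,7)→{6,7,8}; (8,5)→{3,5,7}; (9,2)→{2,5}. Safe: 4. Place at column 4.
Columns [8, 6, 9, 3, 1, 4, 7, 5, 2], r−c [-7, -4, -6, 1, 4, 2, 0, 3, 7], r+c [9, 8, 12, 7, 6, 10, 14, 13, 11] are all distinct, so no two queens attack.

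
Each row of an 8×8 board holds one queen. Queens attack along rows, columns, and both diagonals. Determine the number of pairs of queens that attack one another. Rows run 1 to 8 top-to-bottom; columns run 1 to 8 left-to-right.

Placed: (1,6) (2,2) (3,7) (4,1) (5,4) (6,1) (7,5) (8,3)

3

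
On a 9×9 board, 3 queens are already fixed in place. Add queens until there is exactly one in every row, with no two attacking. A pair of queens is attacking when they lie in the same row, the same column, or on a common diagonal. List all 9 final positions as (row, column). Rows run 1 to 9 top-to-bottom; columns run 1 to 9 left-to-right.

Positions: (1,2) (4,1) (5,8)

(1,2) (2,6) (3,3) (4,1) (5,8) (6,4) (7,9) (8,7) (9,5)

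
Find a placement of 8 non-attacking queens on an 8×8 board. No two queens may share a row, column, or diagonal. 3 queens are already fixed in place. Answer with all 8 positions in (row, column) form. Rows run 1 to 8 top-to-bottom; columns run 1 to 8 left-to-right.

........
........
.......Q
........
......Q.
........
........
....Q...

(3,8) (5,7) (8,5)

(1,1) (2,6) (3,8) (4,3) (5,7) (6,4) (7,2) (8,5)

Row 1: attacked by (3,8)→{6,8}; (5,7)→{3,7}; (8,5)→{5}. Safe: 1, 2, 4. Place at column 1.
Row 2: attacked by (1,1)→{1,2}; (3,8)→{7,8}; (5,7)→{4,7}; (8,5)→{5}. Safe: 3, 6. Place at column 6.
Row 4: attacked by (1,1)→{1,4}; (2,6)→{4,6,8}; (3,8)→{7,8}; (5,7)→{6,7,8}; (8,5)→{1,5}. Safe: 2, 3. Place at column 3.
Row 6: attacked by (1,1)→{1,6}; (2,6)→{2,6}; (3,8)→{5,8}; (4,3)→{1,3,5}; (5,7)→{6,7,8}; (8,5)→{3,5,7}. Safe: 4. Place at column 4.
Row 7: attacked by (1,1)→{1,7}; (2,6)→{1,6}; (3,8)→{4,8}; (4,3)→{3,6}; (5,7)→{5,7}; (6,4)→{3,4,5}; (8,5)→{4,5,6}. Safe: 2. Place at column 2.
Columns [1, 6, 8, 3, 7, 4, 2, 5], r−c [0, -4, -5, 1, -2, 2, 5, 3], r+c [2, 8, 11, 7, 12, 10, 9, 13] are all distinct, so no two queens attack.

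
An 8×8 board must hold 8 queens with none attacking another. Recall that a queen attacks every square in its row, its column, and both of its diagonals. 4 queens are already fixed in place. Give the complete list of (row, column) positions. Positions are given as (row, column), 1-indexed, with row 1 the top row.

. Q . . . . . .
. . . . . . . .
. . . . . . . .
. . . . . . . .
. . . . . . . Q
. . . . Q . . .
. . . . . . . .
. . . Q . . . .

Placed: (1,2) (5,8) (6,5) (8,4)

Row 2: attacked by (1,2)→{1,2,3}; (5,8)→{5,8}; (6,5)→{1,5}; (8,4)→{4}. Safe: 6, 7. Place at column 7.
Row 3: attacked by (1,2)→{2,4}; (2,7)→{6,7,8}; (5,8)→{6,8}; (6,5)→{2,5,8}; (8,4)→{4}. Safe: 1, 3. Place at column 3.
Row 4: attacked by (1,2)→{2,5}; (2,7)→{5,7}; (3,3)→{2,3,4}; (5,8)→{7,8}; (6,5)→{3,5,7}; (8,4)→{4,8}. Safe: 1, 6. Place at column 6.
Row 7: attacked by (1,2)→{2,8}; (2,7)→{2,7}; (3,3)→{3,7}; (4,6)→{3,6}; (5,8)→{6,8}; (6,5)→{4,5,6}; (8,4)→{3,4,5}. Safe: 1. Place at column 1.
Columns [2, 7, 3, 6, 8, 5, 1, 4], r−c [-1, -5, 0, -2, -3, 1, 6, 4], r+c [3, 9, 6, 10, 13, 11, 8, 12] are all distinct, so no two queens attack.

(1,2) (2,7) (3,3) (4,6) (5,8) (6,5) (7,1) (8,4)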